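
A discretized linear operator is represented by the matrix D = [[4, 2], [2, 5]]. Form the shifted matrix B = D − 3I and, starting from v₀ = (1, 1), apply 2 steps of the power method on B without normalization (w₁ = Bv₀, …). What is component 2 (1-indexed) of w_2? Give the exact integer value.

B = D − 3I has rows (1, 2); (2, 2)
w1 = Bv₀ = (3, 4)
w2 = Bw1 = (11, 14)
Requested component of w2: 14

14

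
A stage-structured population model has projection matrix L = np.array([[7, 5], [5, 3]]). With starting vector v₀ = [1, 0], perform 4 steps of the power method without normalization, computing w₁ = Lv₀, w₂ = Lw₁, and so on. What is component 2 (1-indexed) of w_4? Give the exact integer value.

w1 = Lv₀ = (7·1 + 5·0; 5·1 + 3·0) = (7, 5)
w2 = Lw1 = (7·7 + 5·5; 5·7 + 3·5) = (74, 50)
w3 = Lw2 = (768, 520)
w4 = Lw3 = (7976, 5400)
The requested component of w4 is 5400.

5400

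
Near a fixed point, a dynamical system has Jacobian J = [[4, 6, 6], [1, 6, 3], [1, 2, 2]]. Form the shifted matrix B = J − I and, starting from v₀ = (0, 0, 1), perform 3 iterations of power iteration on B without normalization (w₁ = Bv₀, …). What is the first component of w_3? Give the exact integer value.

B = J − I has rows (3, 6, 6); (1, 5, 3); (1, 2, 1)
w1 = Bv₀ = (3·0 + 6·0 + 6·1; 1·0 + 5·0 + 3·1; 1·0 + 2·0 + 1·1) = (6, 3, 1)
w2 = Bw1 = (3·6 + 6·3 + 6·1; 1·6 + 5·3 + 3·1; 1·6 + 2·3 + 1·1) = (42, 24, 13)
w3 = Bw2 = (348, 201, 103)
Requested component of w3: 348

348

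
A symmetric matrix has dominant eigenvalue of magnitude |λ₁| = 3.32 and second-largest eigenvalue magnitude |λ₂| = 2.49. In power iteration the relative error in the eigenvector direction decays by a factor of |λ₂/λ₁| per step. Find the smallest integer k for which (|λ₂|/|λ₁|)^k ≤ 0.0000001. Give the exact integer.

57

|λ₂/λ₁| = 2.49/3.32 = 0.75000
Need k ≥ ln(0.0000001) / ln(0.75000) = -16.1181 / -0.2877 ≈ 56.027
Smallest integer k satisfying the bound: 57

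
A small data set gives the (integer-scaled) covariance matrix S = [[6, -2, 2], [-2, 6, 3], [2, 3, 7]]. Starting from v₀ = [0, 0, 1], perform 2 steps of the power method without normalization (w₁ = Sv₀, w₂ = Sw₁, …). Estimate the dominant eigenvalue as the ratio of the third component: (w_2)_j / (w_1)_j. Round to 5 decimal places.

w1 = Sv₀ = (6·0 + (-2)·0 + 2·1; (-2)·0 + 6·0 + 3·1; 2·0 + 3·0 + 7·1) = (2, 3, 7)
w2 = Sw1 = (6·2 + (-2)·3 + 2·7; (-2)·2 + 6·3 + 3·7; 2·2 + 3·3 + 7·7) = (20, 35, 62)
Ratio at component: 62 / 7 = 8.85714

λ ≈ 8.85714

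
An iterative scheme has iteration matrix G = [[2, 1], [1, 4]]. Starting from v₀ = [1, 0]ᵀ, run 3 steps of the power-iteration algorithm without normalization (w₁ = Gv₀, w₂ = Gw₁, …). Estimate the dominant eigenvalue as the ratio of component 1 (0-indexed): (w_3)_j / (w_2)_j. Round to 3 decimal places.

4.833

w1 = Gv₀ = (2, 1)
w2 = Gw1 = (5, 6)
w3 = Gw2 = (16, 29)
Ratio at component: 29 / 6 = 4.833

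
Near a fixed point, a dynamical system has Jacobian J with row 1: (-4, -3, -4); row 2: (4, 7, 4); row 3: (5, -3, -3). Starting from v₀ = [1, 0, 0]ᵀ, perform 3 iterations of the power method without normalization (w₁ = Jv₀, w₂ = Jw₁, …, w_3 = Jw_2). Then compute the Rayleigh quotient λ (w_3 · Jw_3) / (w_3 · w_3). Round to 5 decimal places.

w1 = Jv₀ = ((-4)·1 + (-3)·0 + (-4)·0; 4·1 + 7·0 + 4·0; 5·1 + (-3)·0 + (-3)·0) = (-4, 4, 5)
w2 = Jw1 = ((-4)·(-4) + (-3)·4 + (-4)·5; 4·(-4) + 7·4 + 4·5; 5·(-4) + (-3)·4 + (-3)·5) = (-16, 32, -47)
w3 = Jw2 = (156, -28, -35)
Jw3 = (-400, 288, 969)
w3·Jw3 = 156·(-400) + (-28)·288 + (-35)·969 = -104379; w3·w3 = 156·156 + (-28)·(-28) + (-35)·(-35) = 26345
λ ≈ -104379/26345 = -3.96200

λ ≈ -3.96200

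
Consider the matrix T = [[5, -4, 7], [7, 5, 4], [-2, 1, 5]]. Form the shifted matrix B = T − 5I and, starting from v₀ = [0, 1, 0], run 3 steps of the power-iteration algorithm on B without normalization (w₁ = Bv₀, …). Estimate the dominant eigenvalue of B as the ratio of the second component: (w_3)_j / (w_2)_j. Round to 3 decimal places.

μ ≈ -3.375

B = T − 5I has rows (0, -4, 7); (7, 0, 4); (-2, 1, 0)
w1 = Bv₀ = (0·0 + (-4)·1 + 7·0; 7·0 + 0·1 + 4·0; (-2)·0 + 1·1 + 0·0) = (-4, 0, 1)
w2 = Bw1 = (0·(-4) + (-4)·0 + 7·1; 7·(-4) + 0·0 + 4·1; (-2)·(-4) + 1·0 + 0·1) = (7, -24, 8)
w3 = Bw2 = (152, 81, -38)
Ratio: 81/-24 = -3.375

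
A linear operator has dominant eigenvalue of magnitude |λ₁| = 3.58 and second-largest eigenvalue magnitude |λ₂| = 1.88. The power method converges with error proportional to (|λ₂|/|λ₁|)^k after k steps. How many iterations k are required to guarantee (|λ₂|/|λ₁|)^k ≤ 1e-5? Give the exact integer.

18

|λ₂/λ₁| = 1.88/3.58 = 0.52514
Need k ≥ ln(1e-5) / ln(0.52514) = -11.5129 / -0.6441 ≈ 17.875
Smallest integer k satisfying the bound: 18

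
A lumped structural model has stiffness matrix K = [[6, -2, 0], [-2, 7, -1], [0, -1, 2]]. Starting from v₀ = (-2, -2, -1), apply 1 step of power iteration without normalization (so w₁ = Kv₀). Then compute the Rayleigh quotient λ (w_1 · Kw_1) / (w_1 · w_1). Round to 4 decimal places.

w1 = Kv₀ = (6·(-2) + (-2)·(-2) + 0·(-1); (-2)·(-2) + 7·(-2) + (-1)·(-1); 0·(-2) + (-1)·(-2) + 2·(-1)) = (-8, -9, 0)
Kw1 = (-30, -47, 9)
w1·Kw1 = (-8)·(-30) + (-9)·(-47) + 0·9 = 663; w1·w1 = (-8)·(-8) + (-9)·(-9) + 0·0 = 145
λ ≈ 663/145 = 4.5724

4.5724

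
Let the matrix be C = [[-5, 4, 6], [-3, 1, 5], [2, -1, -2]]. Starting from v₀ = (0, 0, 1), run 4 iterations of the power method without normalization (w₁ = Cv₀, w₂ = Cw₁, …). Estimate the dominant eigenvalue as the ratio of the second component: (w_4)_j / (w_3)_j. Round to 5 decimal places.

w1 = Cv₀ = (6, 5, -2)
w2 = Cw1 = (-22, -23, 11)
w3 = Cw2 = (84, 98, -43)
w4 = Cw3 = (-286, -369, 156)
Ratio at component: -369 / 98 = -3.76531

λ ≈ -3.76531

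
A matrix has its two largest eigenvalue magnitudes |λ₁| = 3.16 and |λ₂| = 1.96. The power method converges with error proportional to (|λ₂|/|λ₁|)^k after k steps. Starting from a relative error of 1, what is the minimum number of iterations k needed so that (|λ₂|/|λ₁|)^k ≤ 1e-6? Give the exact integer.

29

|λ₂/λ₁| = 1.96/3.16 = 0.62025
Need k ≥ ln(1e-6) / ln(0.62025) = -13.8155 / -0.4776 ≈ 28.925
Smallest integer k satisfying the bound: 29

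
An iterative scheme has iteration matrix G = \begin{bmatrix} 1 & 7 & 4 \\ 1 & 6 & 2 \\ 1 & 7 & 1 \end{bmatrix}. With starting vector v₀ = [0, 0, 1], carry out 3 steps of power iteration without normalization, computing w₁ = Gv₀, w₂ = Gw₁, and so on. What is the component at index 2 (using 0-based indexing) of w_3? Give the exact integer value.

w1 = Gv₀ = (4, 2, 1)
w2 = Gw1 = (22, 18, 19)
w3 = Gw2 = (224, 168, 167)
The requested component of w3 is 167.

167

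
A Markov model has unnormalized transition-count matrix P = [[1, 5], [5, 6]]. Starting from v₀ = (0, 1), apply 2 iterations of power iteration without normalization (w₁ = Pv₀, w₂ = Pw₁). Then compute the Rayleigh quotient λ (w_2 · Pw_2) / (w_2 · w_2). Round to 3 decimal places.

9.078

w1 = Pv₀ = (1·0 + 5·1; 5·0 + 6·1) = (5, 6)
w2 = Pw1 = (1·5 + 5·6; 5·5 + 6·6) = (35, 61)
Pw2 = (340, 541)
w2·Pw2 = 35·340 + 61·541 = 44901; w2·w2 = 35·35 + 61·61 = 4946
λ ≈ 44901/4946 = 9.078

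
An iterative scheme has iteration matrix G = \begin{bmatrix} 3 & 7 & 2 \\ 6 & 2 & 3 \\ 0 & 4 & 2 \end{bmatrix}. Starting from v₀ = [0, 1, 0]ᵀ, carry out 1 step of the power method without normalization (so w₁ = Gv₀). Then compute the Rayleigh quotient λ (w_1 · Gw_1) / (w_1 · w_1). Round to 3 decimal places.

w1 = Gv₀ = (3·0 + 7·1 + 2·0; 6·0 + 2·1 + 3·0; 0·0 + 4·1 + 2·0) = (7, 2, 4)
Gw1 = (43, 58, 16)
w1·Gw1 = 7·43 + 2·58 + 4·16 = 481; w1·w1 = 7·7 + 2·2 + 4·4 = 69
λ ≈ 481/69 = 6.971

6.971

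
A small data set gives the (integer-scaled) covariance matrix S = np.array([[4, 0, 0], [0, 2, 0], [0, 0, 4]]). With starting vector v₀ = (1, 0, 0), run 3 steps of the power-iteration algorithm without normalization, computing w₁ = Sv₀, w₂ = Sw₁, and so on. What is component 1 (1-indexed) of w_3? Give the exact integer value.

w1 = Sv₀ = (4·1 + 0·0 + 0·0; 0·1 + 2·0 + 0·0; 0·1 + 0·0 + 4·0) = (4, 0, 0)
w2 = Sw1 = (4·4 + 0·0 + 0·0; 0·4 + 2·0 + 0·0; 0·4 + 0·0 + 4·0) = (16, 0, 0)
w3 = Sw2 = (64, 0, 0)
The requested component of w3 is 64.

64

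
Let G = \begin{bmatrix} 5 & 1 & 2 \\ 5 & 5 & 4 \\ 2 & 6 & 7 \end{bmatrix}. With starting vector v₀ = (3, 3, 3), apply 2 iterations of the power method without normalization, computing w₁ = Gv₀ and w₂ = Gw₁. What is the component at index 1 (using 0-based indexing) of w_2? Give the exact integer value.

w1 = Gv₀ = (5·3 + 1·3 + 2·3; 5·3 + 5·3 + 4·3; 2·3 + 6·3 + 7·3) = (24, 42, 45)
w2 = Gw1 = (5·24 + 1·42 + 2·45; 5·24 + 5·42 + 4·45; 2·24 + 6·42 + 7·45) = (252, 510, 615)
The requested component of w2 is 510.

510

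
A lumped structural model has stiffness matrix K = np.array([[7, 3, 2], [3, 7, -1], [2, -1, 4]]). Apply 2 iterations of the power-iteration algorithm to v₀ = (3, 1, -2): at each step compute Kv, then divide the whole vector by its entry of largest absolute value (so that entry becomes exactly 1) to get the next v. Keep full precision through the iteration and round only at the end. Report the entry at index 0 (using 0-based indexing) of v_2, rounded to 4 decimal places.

0.9947

Kv0 = (20.00000, 18.00000, -3.00000); divide by 20.00000 → v1 = (1.00000, 0.90000, -0.15000)
Kv1 = (9.40000, 9.45000, 0.50000); divide by 9.45000 → v2 = (0.99471, 1.00000, 0.05291)
Requested entry of v2: 188/189 = 0.9947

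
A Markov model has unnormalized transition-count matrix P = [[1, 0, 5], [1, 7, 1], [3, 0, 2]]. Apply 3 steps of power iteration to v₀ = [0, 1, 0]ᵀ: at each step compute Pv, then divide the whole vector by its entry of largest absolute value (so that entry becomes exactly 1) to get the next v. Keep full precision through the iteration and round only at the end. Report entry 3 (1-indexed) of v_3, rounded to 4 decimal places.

Pv0 = (0.00000, 7.00000, 0.00000); divide by 7.00000 → v1 = (0.00000, 1.00000, 0.00000)
Pv1 = (0.00000, 7.00000, 0.00000); divide by 7.00000 → v2 = (0.00000, 1.00000, 0.00000)
Pv2 = (0.00000, 7.00000, 0.00000); divide by 7.00000 → v3 = (0.00000, 1.00000, 0.00000)
Requested entry of v3: 0/343 = 0.0000

0.0000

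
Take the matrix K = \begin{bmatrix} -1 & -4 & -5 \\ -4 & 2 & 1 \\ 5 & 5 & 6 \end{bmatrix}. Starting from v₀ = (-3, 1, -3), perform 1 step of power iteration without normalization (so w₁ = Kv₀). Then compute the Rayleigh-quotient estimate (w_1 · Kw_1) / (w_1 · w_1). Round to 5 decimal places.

w1 = Kv₀ = (14, 11, -28)
Kw1 = (82, -62, -43)
w1·Kw1 = 14·82 + 11·(-62) + (-28)·(-43) = 1670; w1·w1 = 14·14 + 11·11 + (-28)·(-28) = 1101
λ ≈ 1670/1101 = 1.51680

λ ≈ 1.51680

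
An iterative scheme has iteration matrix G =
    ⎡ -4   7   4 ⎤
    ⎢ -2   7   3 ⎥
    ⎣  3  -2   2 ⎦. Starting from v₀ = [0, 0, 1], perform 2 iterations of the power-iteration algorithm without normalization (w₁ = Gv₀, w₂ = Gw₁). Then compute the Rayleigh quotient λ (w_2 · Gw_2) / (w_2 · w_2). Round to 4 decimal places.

w1 = Gv₀ = ((-4)·0 + 7·0 + 4·1; (-2)·0 + 7·0 + 3·1; 3·0 + (-2)·0 + 2·1) = (4, 3, 2)
w2 = Gw1 = ((-4)·4 + 7·3 + 4·2; (-2)·4 + 7·3 + 3·2; 3·4 + (-2)·3 + 2·2) = (13, 19, 10)
Gw2 = (121, 137, 21)
w2·Gw2 = 13·121 + 19·137 + 10·21 = 4386; w2·w2 = 13·13 + 19·19 + 10·10 = 630
λ ≈ 4386/630 = 6.9619

λ ≈ 6.9619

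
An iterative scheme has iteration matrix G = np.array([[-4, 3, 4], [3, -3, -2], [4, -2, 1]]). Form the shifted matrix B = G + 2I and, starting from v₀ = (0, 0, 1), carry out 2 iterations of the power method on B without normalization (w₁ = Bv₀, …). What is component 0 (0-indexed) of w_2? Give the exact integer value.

B = G + 2I has rows (-2, 3, 4); (3, -1, -2); (4, -2, 3)
w1 = Bv₀ = ((-2)·0 + 3·0 + 4·1; 3·0 + (-1)·0 + (-2)·1; 4·0 + (-2)·0 + 3·1) = (4, -2, 3)
w2 = Bw1 = ((-2)·4 + 3·(-2) + 4·3; 3·4 + (-1)·(-2) + (-2)·3; 4·4 + (-2)·(-2) + 3·3) = (-2, 8, 29)
Requested component of w2: -2

-2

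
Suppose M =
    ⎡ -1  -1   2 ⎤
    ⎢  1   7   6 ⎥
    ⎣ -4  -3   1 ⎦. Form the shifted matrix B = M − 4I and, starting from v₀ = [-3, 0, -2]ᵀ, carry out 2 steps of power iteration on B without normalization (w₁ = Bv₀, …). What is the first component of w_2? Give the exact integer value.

-4

B = M − 4I has rows (-5, -1, 2); (1, 3, 6); (-4, -3, -3)
w1 = Bv₀ = ((-5)·(-3) + (-1)·0 + 2·(-2); 1·(-3) + 3·0 + 6·(-2); (-4)·(-3) + (-3)·0 + (-3)·(-2)) = (11, -15, 18)
w2 = Bw1 = ((-5)·11 + (-1)·(-15) + 2·18; 1·11 + 3·(-15) + 6·18; (-4)·11 + (-3)·(-15) + (-3)·18) = (-4, 74, -53)
Requested component of w2: -4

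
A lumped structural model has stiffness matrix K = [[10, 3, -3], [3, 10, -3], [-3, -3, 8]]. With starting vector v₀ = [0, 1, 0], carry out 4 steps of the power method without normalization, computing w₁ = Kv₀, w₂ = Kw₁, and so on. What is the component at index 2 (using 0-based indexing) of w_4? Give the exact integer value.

-16947

w1 = Kv₀ = (10·0 + 3·1 + (-3)·0; 3·0 + 10·1 + (-3)·0; (-3)·0 + (-3)·1 + 8·0) = (3, 10, -3)
w2 = Kw1 = (10·3 + 3·10 + (-3)·(-3); 3·3 + 10·10 + (-3)·(-3); (-3)·3 + (-3)·10 + 8·(-3)) = (69, 118, -63)
w3 = Kw2 = (1233, 1576, -1065)
w4 = Kw3 = (20253, 22654, -16947)
The requested component of w4 is -16947.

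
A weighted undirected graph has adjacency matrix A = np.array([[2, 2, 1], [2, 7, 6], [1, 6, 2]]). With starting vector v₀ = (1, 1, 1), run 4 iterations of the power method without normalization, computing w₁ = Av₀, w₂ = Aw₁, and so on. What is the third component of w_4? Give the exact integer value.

w1 = Av₀ = (5, 15, 9)
w2 = Aw1 = (49, 169, 113)
w3 = Aw2 = (549, 1959, 1289)
w4 = Aw3 = (6305, 22545, 14881)
The requested component of w4 is 14881.

14881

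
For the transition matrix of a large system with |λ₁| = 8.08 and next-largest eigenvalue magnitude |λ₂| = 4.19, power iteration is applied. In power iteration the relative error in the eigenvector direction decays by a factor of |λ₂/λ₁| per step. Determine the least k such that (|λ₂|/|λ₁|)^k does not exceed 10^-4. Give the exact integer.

|λ₂/λ₁| = 4.19/8.08 = 0.51856
Need k ≥ ln(10^-4) / ln(0.51856) = -9.2103 / -0.6567 ≈ 14.025
Smallest integer k satisfying the bound: 15

15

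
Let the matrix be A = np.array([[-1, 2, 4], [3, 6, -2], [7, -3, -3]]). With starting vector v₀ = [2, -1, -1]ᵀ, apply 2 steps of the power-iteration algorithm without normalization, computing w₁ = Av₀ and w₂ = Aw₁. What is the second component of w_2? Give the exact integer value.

w1 = Av₀ = ((-1)·2 + 2·(-1) + 4·(-1); 3·2 + 6·(-1) + (-2)·(-1); 7·2 + (-3)·(-1) + (-3)·(-1)) = (-8, 2, 20)
w2 = Aw1 = ((-1)·(-8) + 2·2 + 4·20; 3·(-8) + 6·2 + (-2)·20; 7·(-8) + (-3)·2 + (-3)·20) = (92, -52, -122)
The requested component of w2 is -52.

-52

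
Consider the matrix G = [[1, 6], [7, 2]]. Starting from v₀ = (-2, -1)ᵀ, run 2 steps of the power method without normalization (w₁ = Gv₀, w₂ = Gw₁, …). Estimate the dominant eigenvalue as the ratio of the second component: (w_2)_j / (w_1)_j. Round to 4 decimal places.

λ ≈ 5.5000

w1 = Gv₀ = (1·(-2) + 6·(-1); 7·(-2) + 2·(-1)) = (-8, -16)
w2 = Gw1 = (1·(-8) + 6·(-16); 7·(-8) + 2·(-16)) = (-104, -88)
Ratio at component: -88 / -16 = 5.5000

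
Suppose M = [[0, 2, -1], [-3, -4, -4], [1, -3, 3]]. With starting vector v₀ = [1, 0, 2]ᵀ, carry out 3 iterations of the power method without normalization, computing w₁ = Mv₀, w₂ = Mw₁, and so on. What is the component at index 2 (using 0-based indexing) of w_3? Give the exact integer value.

w1 = Mv₀ = (0·1 + 2·0 + (-1)·2; (-3)·1 + (-4)·0 + (-4)·2; 1·1 + (-3)·0 + 3·2) = (-2, -11, 7)
w2 = Mw1 = (0·(-2) + 2·(-11) + (-1)·7; (-3)·(-2) + (-4)·(-11) + (-4)·7; 1·(-2) + (-3)·(-11) + 3·7) = (-29, 22, 52)
w3 = Mw2 = (-8, -209, 61)
The requested component of w3 is 61.

61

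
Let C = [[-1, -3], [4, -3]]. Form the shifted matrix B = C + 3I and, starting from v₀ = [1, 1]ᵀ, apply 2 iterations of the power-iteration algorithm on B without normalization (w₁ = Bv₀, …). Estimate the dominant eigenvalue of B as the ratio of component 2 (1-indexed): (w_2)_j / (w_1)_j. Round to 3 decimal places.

μ ≈ -1.000

B = C + 3I has rows (2, -3); (4, 0)
w1 = Bv₀ = (2·1 + (-3)·1; 4·1 + 0·1) = (-1, 4)
w2 = Bw1 = (2·(-1) + (-3)·4; 4·(-1) + 0·4) = (-14, -4)
Ratio: -4/4 = -1.000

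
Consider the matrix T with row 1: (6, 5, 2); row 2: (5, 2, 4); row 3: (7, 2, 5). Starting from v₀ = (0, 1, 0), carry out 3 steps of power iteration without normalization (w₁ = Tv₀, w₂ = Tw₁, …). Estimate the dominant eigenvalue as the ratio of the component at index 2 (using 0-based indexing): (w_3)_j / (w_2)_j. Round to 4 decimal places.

w1 = Tv₀ = (5, 2, 2)
w2 = Tw1 = (44, 37, 49)
w3 = Tw2 = (547, 490, 627)
Ratio at component: 627 / 49 = 12.7959

12.7959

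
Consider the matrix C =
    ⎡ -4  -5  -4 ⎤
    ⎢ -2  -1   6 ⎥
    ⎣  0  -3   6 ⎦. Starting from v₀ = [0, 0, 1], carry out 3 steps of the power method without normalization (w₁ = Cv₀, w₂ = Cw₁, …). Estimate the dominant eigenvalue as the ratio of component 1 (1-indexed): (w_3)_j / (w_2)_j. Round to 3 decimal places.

λ ≈ 2.895

w1 = Cv₀ = (-4, 6, 6)
w2 = Cw1 = (-38, 38, 18)
w3 = Cw2 = (-110, 146, -6)
Ratio at component: -110 / -38 = 2.895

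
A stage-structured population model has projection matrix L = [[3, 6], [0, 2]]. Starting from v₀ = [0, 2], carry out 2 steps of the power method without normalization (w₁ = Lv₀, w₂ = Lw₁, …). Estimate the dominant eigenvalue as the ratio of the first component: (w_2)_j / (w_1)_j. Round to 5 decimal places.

λ ≈ 5.00000

w1 = Lv₀ = (12, 4)
w2 = Lw1 = (60, 8)
Ratio at component: 60 / 12 = 5.00000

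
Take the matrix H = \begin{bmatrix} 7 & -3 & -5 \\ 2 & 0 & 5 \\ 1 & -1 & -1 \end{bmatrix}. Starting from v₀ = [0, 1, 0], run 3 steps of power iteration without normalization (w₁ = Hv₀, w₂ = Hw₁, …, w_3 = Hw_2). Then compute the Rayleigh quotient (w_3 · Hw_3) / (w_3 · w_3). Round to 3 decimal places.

4.606

w1 = Hv₀ = (7·0 + (-3)·1 + (-5)·0; 2·0 + 0·1 + 5·0; 1·0 + (-1)·1 + (-1)·0) = (-3, 0, -1)
w2 = Hw1 = (7·(-3) + (-3)·0 + (-5)·(-1); 2·(-3) + 0·0 + 5·(-1); 1·(-3) + (-1)·0 + (-1)·(-1)) = (-16, -11, -2)
w3 = Hw2 = (-69, -42, -3)
Hw3 = (-342, -153, -24)
w3·Hw3 = (-69)·(-342) + (-42)·(-153) + (-3)·(-24) = 30096; w3·w3 = (-69)·(-69) + (-42)·(-42) + (-3)·(-3) = 6534
λ ≈ 30096/6534 = 4.606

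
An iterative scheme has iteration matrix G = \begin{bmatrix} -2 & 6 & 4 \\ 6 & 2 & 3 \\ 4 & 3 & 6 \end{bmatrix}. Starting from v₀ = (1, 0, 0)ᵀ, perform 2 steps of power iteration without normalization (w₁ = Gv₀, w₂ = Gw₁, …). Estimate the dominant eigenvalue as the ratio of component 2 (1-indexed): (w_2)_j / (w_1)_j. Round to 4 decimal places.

2.0000

w1 = Gv₀ = ((-2)·1 + 6·0 + 4·0; 6·1 + 2·0 + 3·0; 4·1 + 3·0 + 6·0) = (-2, 6, 4)
w2 = Gw1 = ((-2)·(-2) + 6·6 + 4·4; 6·(-2) + 2·6 + 3·4; 4·(-2) + 3·6 + 6·4) = (56, 12, 34)
Ratio at component: 12 / 6 = 2.0000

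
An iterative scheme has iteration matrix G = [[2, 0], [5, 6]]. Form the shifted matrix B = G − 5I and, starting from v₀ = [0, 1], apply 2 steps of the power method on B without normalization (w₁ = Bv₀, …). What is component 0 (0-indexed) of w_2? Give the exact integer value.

B = G − 5I has rows (-3, 0); (5, 1)
w1 = Bv₀ = ((-3)·0 + 0·1; 5·0 + 1·1) = (0, 1)
w2 = Bw1 = ((-3)·0 + 0·1; 5·0 + 1·1) = (0, 1)
Requested component of w2: 0

0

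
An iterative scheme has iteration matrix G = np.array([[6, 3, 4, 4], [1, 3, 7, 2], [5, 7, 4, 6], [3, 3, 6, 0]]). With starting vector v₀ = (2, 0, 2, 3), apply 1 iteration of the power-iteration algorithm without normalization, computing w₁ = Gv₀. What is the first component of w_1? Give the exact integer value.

w1 = Gv₀ = (32, 22, 36, 18)
The requested component of w1 is 32.

32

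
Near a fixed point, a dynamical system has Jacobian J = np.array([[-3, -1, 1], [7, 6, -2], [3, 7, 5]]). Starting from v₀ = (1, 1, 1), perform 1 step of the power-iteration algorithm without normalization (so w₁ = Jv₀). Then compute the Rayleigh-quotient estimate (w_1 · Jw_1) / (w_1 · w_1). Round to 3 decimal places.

w1 = Jv₀ = ((-3)·1 + (-1)·1 + 1·1; 7·1 + 6·1 + (-2)·1; 3·1 + 7·1 + 5·1) = (-3, 11, 15)
Jw1 = (13, 15, 143)
w1·Jw1 = (-3)·13 + 11·15 + 15·143 = 2271; w1·w1 = (-3)·(-3) + 11·11 + 15·15 = 355
λ ≈ 2271/355 = 6.397

6.397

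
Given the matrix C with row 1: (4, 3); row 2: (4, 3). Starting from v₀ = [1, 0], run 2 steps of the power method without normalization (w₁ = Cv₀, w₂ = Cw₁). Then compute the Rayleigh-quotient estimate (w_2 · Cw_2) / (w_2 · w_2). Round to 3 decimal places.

w1 = Cv₀ = (4, 4)
w2 = Cw1 = (28, 28)
Cw2 = (196, 196)
w2·Cw2 = 28·196 + 28·196 = 10976; w2·w2 = 28·28 + 28·28 = 1568
λ ≈ 10976/1568 = 7.000

7.000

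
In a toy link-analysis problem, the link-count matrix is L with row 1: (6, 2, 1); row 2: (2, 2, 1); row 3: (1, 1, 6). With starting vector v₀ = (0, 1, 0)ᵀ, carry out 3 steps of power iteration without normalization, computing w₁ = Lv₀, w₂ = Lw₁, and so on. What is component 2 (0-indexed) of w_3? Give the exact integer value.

86

w1 = Lv₀ = (6·0 + 2·1 + 1·0; 2·0 + 2·1 + 1·0; 1·0 + 1·1 + 6·0) = (2, 2, 1)
w2 = Lw1 = (6·2 + 2·2 + 1·1; 2·2 + 2·2 + 1·1; 1·2 + 1·2 + 6·1) = (17, 9, 10)
w3 = Lw2 = (130, 62, 86)
The requested component of w3 is 86.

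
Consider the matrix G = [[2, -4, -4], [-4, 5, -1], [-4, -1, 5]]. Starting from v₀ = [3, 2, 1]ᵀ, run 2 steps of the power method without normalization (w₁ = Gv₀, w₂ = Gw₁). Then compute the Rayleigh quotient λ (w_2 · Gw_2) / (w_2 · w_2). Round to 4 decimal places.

3.3333

w1 = Gv₀ = (2·3 + (-4)·2 + (-4)·1; (-4)·3 + 5·2 + (-1)·1; (-4)·3 + (-1)·2 + 5·1) = (-6, -3, -9)
w2 = Gw1 = (2·(-6) + (-4)·(-3) + (-4)·(-9); (-4)·(-6) + 5·(-3) + (-1)·(-9); (-4)·(-6) + (-1)·(-3) + 5·(-9)) = (36, 18, -18)
Gw2 = (72, -36, -252)
w2·Gw2 = 36·72 + 18·(-36) + (-18)·(-252) = 6480; w2·w2 = 36·36 + 18·18 + (-18)·(-18) = 1944
λ ≈ 6480/1944 = 3.3333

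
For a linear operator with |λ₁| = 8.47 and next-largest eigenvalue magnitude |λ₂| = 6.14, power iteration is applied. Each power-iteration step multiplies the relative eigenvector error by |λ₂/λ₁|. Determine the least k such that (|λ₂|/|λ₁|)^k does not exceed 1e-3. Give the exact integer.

22

|λ₂/λ₁| = 6.14/8.47 = 0.72491
Need k ≥ ln(1e-3) / ln(0.72491) = -6.9078 / -0.3217 ≈ 21.472
Smallest integer k satisfying the bound: 22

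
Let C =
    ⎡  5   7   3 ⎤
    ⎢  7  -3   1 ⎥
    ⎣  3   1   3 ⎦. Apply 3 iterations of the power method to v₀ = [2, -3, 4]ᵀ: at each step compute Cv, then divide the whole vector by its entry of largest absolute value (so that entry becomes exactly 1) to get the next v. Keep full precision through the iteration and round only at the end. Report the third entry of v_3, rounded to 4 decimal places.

Cv0 = (1.00000, 27.00000, 15.00000); divide by 27.00000 → v1 = (0.03704, 1.00000, 0.55556)
Cv1 = (8.85185, -2.18519, 2.77778); divide by 8.85185 → v2 = (1.00000, -0.24686, 0.31381)
Cv2 = (4.21339, 8.05439, 3.69456); divide by 8.05439 → v3 = (0.52312, 1.00000, 0.45870)
Requested entry of v3: 883/1925 = 0.4587

0.4587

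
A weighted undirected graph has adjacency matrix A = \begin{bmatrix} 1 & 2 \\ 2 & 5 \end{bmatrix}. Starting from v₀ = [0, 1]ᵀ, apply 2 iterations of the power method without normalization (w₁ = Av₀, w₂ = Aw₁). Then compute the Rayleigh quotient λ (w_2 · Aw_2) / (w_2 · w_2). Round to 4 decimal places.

λ ≈ 5.8284

w1 = Av₀ = (1·0 + 2·1; 2·0 + 5·1) = (2, 5)
w2 = Aw1 = (1·2 + 2·5; 2·2 + 5·5) = (12, 29)
Aw2 = (70, 169)
w2·Aw2 = 12·70 + 29·169 = 5741; w2·w2 = 12·12 + 29·29 = 985
λ ≈ 5741/985 = 5.8284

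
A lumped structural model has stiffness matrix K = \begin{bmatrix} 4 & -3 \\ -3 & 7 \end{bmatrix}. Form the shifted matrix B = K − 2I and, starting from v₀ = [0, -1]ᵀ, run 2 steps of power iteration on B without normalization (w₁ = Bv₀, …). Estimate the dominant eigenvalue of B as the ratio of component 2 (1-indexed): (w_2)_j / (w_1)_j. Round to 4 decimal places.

μ ≈ 6.8000

B = K − 2I has rows (2, -3); (-3, 5)
w1 = Bv₀ = (3, -5)
w2 = Bw1 = (21, -34)
Ratio: -34/-5 = 6.8000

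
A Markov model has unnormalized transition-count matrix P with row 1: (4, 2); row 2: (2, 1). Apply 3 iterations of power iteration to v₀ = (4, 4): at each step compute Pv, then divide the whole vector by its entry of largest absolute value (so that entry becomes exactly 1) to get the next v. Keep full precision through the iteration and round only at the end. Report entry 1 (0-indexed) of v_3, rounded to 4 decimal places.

0.5000

Pv0 = (24.00000, 12.00000); divide by 24.00000 → v1 = (1.00000, 0.50000)
Pv1 = (5.00000, 2.50000); divide by 5.00000 → v2 = (1.00000, 0.50000)
Pv2 = (5.00000, 2.50000); divide by 5.00000 → v3 = (1.00000, 0.50000)
Requested entry of v3: 300/600 = 0.5000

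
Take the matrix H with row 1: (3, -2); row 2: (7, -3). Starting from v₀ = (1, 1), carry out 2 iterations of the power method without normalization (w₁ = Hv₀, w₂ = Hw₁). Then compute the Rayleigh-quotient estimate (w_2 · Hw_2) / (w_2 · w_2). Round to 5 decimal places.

w1 = Hv₀ = (1, 4)
w2 = Hw1 = (-5, -5)
Hw2 = (-5, -20)
w2·Hw2 = (-5)·(-5) + (-5)·(-20) = 125; w2·w2 = (-5)·(-5) + (-5)·(-5) = 50
λ ≈ 125/50 = 2.50000

2.50000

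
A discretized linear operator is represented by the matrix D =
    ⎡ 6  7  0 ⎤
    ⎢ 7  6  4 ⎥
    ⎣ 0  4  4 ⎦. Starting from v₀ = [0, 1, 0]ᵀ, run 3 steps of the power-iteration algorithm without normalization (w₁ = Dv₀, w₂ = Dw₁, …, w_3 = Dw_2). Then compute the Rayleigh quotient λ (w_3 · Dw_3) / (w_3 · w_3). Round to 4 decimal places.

w1 = Dv₀ = (6·0 + 7·1 + 0·0; 7·0 + 6·1 + 4·0; 0·0 + 4·1 + 4·0) = (7, 6, 4)
w2 = Dw1 = (6·7 + 7·6 + 0·4; 7·7 + 6·6 + 4·4; 0·7 + 4·6 + 4·4) = (84, 101, 40)
w3 = Dw2 = (1211, 1354, 564)
Dw3 = (16744, 18857, 7672)
w3·Dw3 = 1211·16744 + 1354·18857 + 564·7672 = 50136370; w3·w3 = 1211·1211 + 1354·1354 + 564·564 = 3617933
λ ≈ 50136370/3617933 = 13.8577

λ ≈ 13.8577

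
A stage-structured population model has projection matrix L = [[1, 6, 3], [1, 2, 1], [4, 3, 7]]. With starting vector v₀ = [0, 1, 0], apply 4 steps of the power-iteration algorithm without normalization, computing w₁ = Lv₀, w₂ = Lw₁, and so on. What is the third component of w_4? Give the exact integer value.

w1 = Lv₀ = (6, 2, 3)
w2 = Lw1 = (27, 13, 51)
w3 = Lw2 = (258, 104, 504)
w4 = Lw3 = (2394, 970, 4872)
The requested component of w4 is 4872.

4872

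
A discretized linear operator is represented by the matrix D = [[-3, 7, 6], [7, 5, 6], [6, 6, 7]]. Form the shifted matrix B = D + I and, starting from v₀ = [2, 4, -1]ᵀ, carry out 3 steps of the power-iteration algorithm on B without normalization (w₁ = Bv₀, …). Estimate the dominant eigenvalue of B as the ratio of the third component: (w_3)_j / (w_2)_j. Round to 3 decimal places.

17.641

B = D + I has rows (-2, 7, 6); (7, 6, 6); (6, 6, 8)
w1 = Bv₀ = ((-2)·2 + 7·4 + 6·(-1); 7·2 + 6·4 + 6·(-1); 6·2 + 6·4 + 8·(-1)) = (18, 32, 28)
w2 = Bw1 = ((-2)·18 + 7·32 + 6·28; 7·18 + 6·32 + 6·28; 6·18 + 6·32 + 8·28) = (356, 486, 524)
w3 = Bw2 = (5834, 8552, 9244)
Ratio: 9244/524 = 17.641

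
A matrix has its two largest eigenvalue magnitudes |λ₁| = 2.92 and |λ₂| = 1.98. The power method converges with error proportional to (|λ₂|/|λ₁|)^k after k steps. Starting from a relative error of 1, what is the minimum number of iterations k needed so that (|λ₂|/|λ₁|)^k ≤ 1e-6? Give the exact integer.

|λ₂/λ₁| = 1.98/2.92 = 0.67808
Need k ≥ ln(1e-6) / ln(0.67808) = -13.8155 / -0.3885 ≈ 35.562
Smallest integer k satisfying the bound: 36

36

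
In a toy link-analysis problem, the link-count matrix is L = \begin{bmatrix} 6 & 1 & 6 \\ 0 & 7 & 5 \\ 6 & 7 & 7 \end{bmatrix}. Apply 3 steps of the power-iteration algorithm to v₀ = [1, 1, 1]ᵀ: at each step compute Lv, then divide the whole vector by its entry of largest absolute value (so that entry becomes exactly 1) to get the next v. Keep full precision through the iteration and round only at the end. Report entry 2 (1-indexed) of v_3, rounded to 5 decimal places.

0.60017

Lv0 = (13.000000, 12.000000, 20.000000); divide by 20.000000 → v1 = (0.650000, 0.600000, 1.000000)
Lv1 = (10.500000, 9.200000, 15.100000); divide by 15.100000 → v2 = (0.695364, 0.609272, 1.000000)
Lv2 = (10.781457, 9.264901, 15.437086); divide by 15.437086 → v3 = (0.698413, 0.600172, 1.000000)
Requested entry of v3: 2798/4662 = 0.60017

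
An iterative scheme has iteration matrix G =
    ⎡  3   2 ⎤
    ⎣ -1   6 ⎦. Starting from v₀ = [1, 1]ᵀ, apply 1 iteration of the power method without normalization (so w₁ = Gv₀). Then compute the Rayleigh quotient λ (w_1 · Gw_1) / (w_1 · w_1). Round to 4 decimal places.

5.0000

w1 = Gv₀ = (5, 5)
Gw1 = (25, 25)
w1·Gw1 = 5·25 + 5·25 = 250; w1·w1 = 5·5 + 5·5 = 50
λ ≈ 250/50 = 5.0000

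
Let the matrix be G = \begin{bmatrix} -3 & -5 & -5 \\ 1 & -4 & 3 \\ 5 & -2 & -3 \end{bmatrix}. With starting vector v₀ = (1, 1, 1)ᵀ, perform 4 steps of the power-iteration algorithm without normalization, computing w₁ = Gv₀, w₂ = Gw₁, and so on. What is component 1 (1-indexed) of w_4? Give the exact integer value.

w1 = Gv₀ = (-13, 0, 0)
w2 = Gw1 = (39, -13, -65)
w3 = Gw2 = (273, -104, 416)
w4 = Gw3 = (-2379, 1937, 325)
The requested component of w4 is -2379.

-2379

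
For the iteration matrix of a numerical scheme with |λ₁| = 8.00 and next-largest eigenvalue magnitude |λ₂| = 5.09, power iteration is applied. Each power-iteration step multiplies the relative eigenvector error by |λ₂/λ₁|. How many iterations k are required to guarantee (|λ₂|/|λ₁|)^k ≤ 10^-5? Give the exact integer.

26

|λ₂/λ₁| = 5.09/8.00 = 0.63625
Need k ≥ ln(10^-5) / ln(0.63625) = -11.5129 / -0.4522 ≈ 25.462
Smallest integer k satisfying the bound: 26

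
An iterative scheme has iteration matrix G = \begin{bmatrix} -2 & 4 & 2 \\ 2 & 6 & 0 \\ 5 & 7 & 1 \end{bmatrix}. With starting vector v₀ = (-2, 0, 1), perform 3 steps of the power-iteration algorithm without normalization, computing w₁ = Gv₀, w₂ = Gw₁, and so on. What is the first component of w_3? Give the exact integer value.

30

w1 = Gv₀ = (6, -4, -9)
w2 = Gw1 = (-46, -12, -7)
w3 = Gw2 = (30, -164, -321)
The requested component of w3 is 30.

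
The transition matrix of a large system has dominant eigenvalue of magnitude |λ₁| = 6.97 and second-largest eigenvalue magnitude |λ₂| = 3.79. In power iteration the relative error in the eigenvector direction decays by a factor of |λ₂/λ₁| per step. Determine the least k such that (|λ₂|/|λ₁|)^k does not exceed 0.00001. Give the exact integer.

19

|λ₂/λ₁| = 3.79/6.97 = 0.54376
Need k ≥ ln(0.00001) / ln(0.54376) = -11.5129 / -0.6092 ≈ 18.897
Smallest integer k satisfying the bound: 19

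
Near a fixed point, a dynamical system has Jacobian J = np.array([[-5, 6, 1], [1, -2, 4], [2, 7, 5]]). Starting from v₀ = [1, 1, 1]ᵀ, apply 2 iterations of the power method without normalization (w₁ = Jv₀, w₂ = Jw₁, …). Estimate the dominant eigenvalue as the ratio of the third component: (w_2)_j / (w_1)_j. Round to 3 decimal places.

w1 = Jv₀ = (2, 3, 14)
w2 = Jw1 = (22, 52, 95)
Ratio at component: 95 / 14 = 6.786

λ ≈ 6.786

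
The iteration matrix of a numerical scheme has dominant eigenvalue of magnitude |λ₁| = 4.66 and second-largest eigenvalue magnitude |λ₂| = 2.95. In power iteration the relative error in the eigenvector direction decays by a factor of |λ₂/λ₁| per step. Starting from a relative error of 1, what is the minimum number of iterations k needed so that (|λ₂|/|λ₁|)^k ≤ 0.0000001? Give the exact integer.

|λ₂/λ₁| = 2.95/4.66 = 0.63305
Need k ≥ ln(0.0000001) / ln(0.63305) = -16.1181 / -0.4572 ≈ 35.253
Smallest integer k satisfying the bound: 36

36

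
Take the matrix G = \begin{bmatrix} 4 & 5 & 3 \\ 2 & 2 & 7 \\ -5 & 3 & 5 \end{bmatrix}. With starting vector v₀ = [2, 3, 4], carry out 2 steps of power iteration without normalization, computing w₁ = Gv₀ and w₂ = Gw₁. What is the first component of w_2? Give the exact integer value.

w1 = Gv₀ = (35, 38, 19)
w2 = Gw1 = (387, 279, 34)
The requested component of w2 is 387.

387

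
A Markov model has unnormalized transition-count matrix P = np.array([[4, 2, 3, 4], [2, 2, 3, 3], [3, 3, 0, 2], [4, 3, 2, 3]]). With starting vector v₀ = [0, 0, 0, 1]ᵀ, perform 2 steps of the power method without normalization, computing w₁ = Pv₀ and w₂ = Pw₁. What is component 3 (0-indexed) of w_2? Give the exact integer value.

38

w1 = Pv₀ = (4, 3, 2, 3)
w2 = Pw1 = (40, 29, 27, 38)
The requested component of w2 is 38.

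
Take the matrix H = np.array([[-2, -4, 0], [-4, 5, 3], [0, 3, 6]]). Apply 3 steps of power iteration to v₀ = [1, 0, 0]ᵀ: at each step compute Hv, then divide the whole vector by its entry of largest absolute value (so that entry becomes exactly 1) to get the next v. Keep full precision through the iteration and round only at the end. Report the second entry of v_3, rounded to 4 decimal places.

1.0000

Hv0 = (-2.00000, -4.00000, 0.00000); divide by -4.00000 → v1 = (0.50000, 1.00000, 0.00000)
Hv1 = (-5.00000, 3.00000, 3.00000); divide by -5.00000 → v2 = (1.00000, -0.60000, -0.60000)
Hv2 = (0.40000, -8.80000, -5.40000); divide by -8.80000 → v3 = (-0.04545, 1.00000, 0.61364)
Requested entry of v3: -176/-176 = 1.0000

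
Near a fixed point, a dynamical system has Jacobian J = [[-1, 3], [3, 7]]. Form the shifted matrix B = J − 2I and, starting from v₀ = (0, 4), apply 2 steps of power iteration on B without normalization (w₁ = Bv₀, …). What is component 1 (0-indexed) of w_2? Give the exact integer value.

B = J − 2I has rows (-3, 3); (3, 5)
w1 = Bv₀ = (12, 20)
w2 = Bw1 = (24, 136)
Requested component of w2: 136

136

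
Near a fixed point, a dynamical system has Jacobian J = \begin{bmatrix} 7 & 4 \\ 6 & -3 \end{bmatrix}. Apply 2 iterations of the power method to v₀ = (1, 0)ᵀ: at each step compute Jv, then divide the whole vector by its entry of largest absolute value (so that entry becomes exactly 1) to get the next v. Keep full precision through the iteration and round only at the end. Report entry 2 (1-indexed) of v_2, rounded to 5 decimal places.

Jv0 = (7.000000, 6.000000); divide by 7.000000 → v1 = (1.000000, 0.857143)
Jv1 = (10.428571, 3.428571); divide by 10.428571 → v2 = (1.000000, 0.328767)
Requested entry of v2: 24/73 = 0.32877

0.32877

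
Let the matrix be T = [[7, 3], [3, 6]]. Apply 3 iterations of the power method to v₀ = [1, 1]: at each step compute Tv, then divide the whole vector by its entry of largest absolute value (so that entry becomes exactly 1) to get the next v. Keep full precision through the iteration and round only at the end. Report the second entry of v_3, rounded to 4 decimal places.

0.8539

Tv0 = (10.00000, 9.00000); divide by 10.00000 → v1 = (1.00000, 0.90000)
Tv1 = (9.70000, 8.40000); divide by 9.70000 → v2 = (1.00000, 0.86598)
Tv2 = (9.59794, 8.19588); divide by 9.59794 → v3 = (1.00000, 0.85392)
Requested entry of v3: 795/931 = 0.8539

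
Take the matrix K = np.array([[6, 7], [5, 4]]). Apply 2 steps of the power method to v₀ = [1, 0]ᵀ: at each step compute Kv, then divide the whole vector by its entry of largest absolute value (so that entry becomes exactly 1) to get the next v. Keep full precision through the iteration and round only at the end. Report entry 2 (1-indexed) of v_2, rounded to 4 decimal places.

0.7042

Kv0 = (6.00000, 5.00000); divide by 6.00000 → v1 = (1.00000, 0.83333)
Kv1 = (11.83333, 8.33333); divide by 11.83333 → v2 = (1.00000, 0.70423)
Requested entry of v2: 50/71 = 0.7042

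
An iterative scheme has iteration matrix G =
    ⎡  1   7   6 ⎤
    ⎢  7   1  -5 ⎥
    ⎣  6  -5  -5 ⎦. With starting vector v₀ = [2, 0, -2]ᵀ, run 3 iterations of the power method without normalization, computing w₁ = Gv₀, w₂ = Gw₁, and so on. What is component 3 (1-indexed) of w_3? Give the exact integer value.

3970

w1 = Gv₀ = (-10, 24, 22)
w2 = Gw1 = (290, -156, -290)
w3 = Gw2 = (-2542, 3324, 3970)
The requested component of w3 is 3970.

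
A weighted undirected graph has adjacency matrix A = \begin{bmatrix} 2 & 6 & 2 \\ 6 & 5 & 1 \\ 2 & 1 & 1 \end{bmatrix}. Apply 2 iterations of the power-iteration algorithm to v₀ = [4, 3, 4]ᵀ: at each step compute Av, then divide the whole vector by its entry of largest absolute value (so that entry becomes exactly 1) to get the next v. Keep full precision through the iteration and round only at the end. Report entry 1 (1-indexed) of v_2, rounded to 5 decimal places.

0.82028

Av0 = (34.000000, 43.000000, 15.000000); divide by 43.000000 → v1 = (0.790698, 1.000000, 0.348837)
Av1 = (8.279070, 10.093023, 2.930233); divide by 10.093023 → v2 = (0.820276, 1.000000, 0.290323)
Requested entry of v2: 356/434 = 0.82028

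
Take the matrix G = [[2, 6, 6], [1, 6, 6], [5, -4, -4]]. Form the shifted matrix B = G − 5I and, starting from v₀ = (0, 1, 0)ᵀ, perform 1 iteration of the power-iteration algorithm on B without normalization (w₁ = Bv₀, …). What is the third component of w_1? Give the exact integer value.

B = G − 5I has rows (-3, 6, 6); (1, 1, 6); (5, -4, -9)
w1 = Bv₀ = ((-3)·0 + 6·1 + 6·0; 1·0 + 1·1 + 6·0; 5·0 + (-4)·1 + (-9)·0) = (6, 1, -4)
Requested component of w1: -4

-4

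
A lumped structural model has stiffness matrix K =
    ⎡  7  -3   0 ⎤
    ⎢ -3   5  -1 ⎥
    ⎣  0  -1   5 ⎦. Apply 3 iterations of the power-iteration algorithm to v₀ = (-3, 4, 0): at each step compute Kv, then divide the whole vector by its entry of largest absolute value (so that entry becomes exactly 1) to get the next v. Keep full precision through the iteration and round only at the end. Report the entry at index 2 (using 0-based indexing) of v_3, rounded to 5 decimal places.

0.16599

Kv0 = (-33.000000, 29.000000, -4.000000); divide by -33.000000 → v1 = (1.000000, -0.878788, 0.121212)
Kv1 = (9.636364, -7.515152, 1.484848); divide by 9.636364 → v2 = (1.000000, -0.779874, 0.154088)
Kv2 = (9.339623, -7.053459, 1.550314); divide by 9.339623 → v3 = (1.000000, -0.755219, 0.165993)
Requested entry of v3: -493/-2970 = 0.16599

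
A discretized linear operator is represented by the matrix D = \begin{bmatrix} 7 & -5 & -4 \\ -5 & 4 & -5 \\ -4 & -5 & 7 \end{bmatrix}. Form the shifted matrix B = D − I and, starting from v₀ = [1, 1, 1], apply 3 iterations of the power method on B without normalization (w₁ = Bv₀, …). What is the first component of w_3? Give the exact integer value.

13

B = D − I has rows (6, -5, -4); (-5, 3, -5); (-4, -5, 6)
w1 = Bv₀ = (-3, -7, -3)
w2 = Bw1 = (29, 9, 29)
w3 = Bw2 = (13, -263, 13)
Requested component of w3: 13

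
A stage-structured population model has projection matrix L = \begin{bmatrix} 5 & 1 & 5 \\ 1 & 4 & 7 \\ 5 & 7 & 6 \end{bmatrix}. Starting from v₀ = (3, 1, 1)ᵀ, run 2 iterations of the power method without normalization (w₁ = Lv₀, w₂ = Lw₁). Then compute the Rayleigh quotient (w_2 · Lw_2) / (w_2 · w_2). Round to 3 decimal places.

w1 = Lv₀ = (21, 14, 28)
w2 = Lw1 = (259, 273, 371)
Lw2 = (3423, 3948, 5432)
w2·Lw2 = 259·3423 + 273·3948 + 371·5432 = 3979633; w2·w2 = 259·259 + 273·273 + 371·371 = 279251
λ ≈ 3979633/279251 = 14.251

14.251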